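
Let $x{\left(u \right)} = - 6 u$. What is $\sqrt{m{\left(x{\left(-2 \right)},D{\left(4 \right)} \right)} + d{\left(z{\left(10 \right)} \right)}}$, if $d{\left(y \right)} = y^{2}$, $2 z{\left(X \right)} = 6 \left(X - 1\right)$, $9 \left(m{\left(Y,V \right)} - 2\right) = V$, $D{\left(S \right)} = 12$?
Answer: $\frac{13 \sqrt{39}}{3} \approx 27.062$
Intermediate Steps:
$m{\left(Y,V \right)} = 2 + \frac{V}{9}$
$z{\left(X \right)} = -3 + 3 X$ ($z{\left(X \right)} = \frac{6 \left(X - 1\right)}{2} = \frac{6 \left(-1 + X\right)}{2} = \frac{-6 + 6 X}{2} = -3 + 3 X$)
$\sqrt{m{\left(x{\left(-2 \right)},D{\left(4 \right)} \right)} + d{\left(z{\left(10 \right)} \right)}} = \sqrt{\left(2 + \frac{1}{9} \cdot 12\right) + \left(-3 + 3 \cdot 10\right)^{2}} = \sqrt{\left(2 + \frac{4}{3}\right) + \left(-3 + 30\right)^{2}} = \sqrt{\frac{10}{3} + 27^{2}} = \sqrt{\frac{10}{3} + 729} = \sqrt{\frac{2197}{3}} = \frac{13 \sqrt{39}}{3}$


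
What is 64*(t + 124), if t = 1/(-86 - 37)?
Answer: 976064/123 ≈ 7935.5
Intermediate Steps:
t = -1/123 (t = 1/(-123) = -1/123 ≈ -0.0081301)
64*(t + 124) = 64*(-1/123 + 124) = 64*(15251/123) = 976064/123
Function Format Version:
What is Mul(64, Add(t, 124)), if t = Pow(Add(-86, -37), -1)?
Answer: Rational(976064, 123) ≈ 7935.5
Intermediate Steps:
t = Rational(-1, 123) (t = Pow(-123, -1) = Rational(-1, 123) ≈ -0.0081301)
Mul(64, Add(t, 124)) = Mul(64, Add(Rational(-1, 123), 124)) = Mul(64, Rational(15251, 123)) = Rational(976064, 123)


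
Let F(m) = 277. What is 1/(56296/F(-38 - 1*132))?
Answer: 277/56296 ≈ 0.0049204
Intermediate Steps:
1/(56296/F(-38 - 1*132)) = 1/(56296/277) = 277/56296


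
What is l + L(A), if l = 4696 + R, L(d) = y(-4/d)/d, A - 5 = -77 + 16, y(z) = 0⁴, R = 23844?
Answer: 28540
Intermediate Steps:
y(z) = 0
A = -56 (A = 5 + (-77 + 16) = 5 - 61 = -56)
L(d) = 0 (L(d) = 0/d = 0)
l = 28540 (l = 4696 + 23844 = 28540)
l + L(A) = 28540 + 0 = 28540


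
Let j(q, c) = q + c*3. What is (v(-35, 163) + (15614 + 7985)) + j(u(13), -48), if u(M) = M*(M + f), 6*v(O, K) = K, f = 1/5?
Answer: 709613/30 ≈ 23654.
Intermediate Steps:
f = ⅕ ≈ 0.20000
v(O, K) = K/6
u(M) = M*(⅕ + M) (u(M) = M*(M + ⅕) = M*(⅕ + M))
j(q, c) = q + 3*c
(v(-35, 163) + (15614 + 7985)) + j(u(13), -48) = ((⅙)*163 + (15614 + 7985)) + (13*(⅕ + 13) + 3*(-48)) = (163/6 + 23599) + (13*(66/5) - 144) = 141757/6 + (858/5 - 144) = 141757/6 + 138/5 = 709613/30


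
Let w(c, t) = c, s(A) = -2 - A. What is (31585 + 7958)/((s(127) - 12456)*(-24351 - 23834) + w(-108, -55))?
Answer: 1883/28876577 ≈ 6.5209e-5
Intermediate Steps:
(31585 + 7958)/((s(127) - 12456)*(-24351 - 23834) + w(-108, -55)) = (31585 + 7958)/(((-2 - 1*127) - 12456)*(-24351 - 23834) - 108) = 39543/(((-2 - 127) - 12456)*(-48185) - 108) = 39543/((-129 - 12456)*(-48185) - 108) = 39543/(-12585*(-48185) - 108) = 39543/(606408225 - 108) = 39543/606408117 = 39543*(1/606408117) = 1883/28876577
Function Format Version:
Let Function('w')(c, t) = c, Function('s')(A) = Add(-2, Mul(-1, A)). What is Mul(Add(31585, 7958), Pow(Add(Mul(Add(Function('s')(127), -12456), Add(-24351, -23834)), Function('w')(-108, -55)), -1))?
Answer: Rational(1883, 28876577) ≈ 6.5209e-5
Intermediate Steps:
Mul(Add(31585, 7958), Pow(Add(Mul(Add(Function('s')(127), -12456), Add(-24351, -23834)), Function('w')(-108, -55)), -1)) = Mul(Add(31585, 7958), Pow(Add(Mul(Add(Add(-2, Mul(-1, 127)), -12456), Add(-24351, -23834)), -108), -1)) = Mul(39543, Pow(Add(Mul(Add(Add(-2, -127), -12456), -48185), -108), -1)) = Mul(39543, Pow(Add(Mul(Add(-129, -12456), -48185), -108), -1)) = Mul(39543, Pow(Add(Mul(-12585, -48185), -108), -1)) = Mul(39543, Pow(Add(606408225, -108), -1)) = Mul(39543, Pow(606408117, -1)) = Mul(39543, Rational(1, 606408117)) = Rational(1883, 28876577)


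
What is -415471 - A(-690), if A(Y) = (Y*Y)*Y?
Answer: 328093529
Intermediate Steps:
A(Y) = Y³ (A(Y) = Y²*Y = Y³)
-415471 - A(-690) = -415471 - 1*(-690)³ = -415471 - 1*(-328509000) = -415471 + 328509000 = 328093529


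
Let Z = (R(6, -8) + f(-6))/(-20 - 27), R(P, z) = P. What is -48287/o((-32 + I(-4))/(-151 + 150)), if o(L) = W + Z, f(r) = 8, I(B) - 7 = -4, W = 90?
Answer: -2269489/4216 ≈ -538.30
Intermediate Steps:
I(B) = 3 (I(B) = 7 - 4 = 3)
Z = -14/47 (Z = (6 + 8)/(-20 - 27) = 14/(-47) = 14*(-1/47) = -14/47 ≈ -0.29787)
o(L) = 4216/47 (o(L) = 90 - 14/47 = 4216/47)
-48287/o((-32 + I(-4))/(-151 + 150)) = -48287/4216/47 = -48287*47/4216 = -2269489/4216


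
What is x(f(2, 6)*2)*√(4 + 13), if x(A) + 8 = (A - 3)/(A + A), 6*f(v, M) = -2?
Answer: -21*√17/4 ≈ -21.646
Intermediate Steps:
f(v, M) = -⅓ (f(v, M) = (⅙)*(-2) = -⅓)
x(A) = -8 + (-3 + A)/(2*A) (x(A) = -8 + (A - 3)/(A + A) = -8 + (-3 + A)/((2*A)) = -8 + (-3 + A)*(1/(2*A)) = -8 + (-3 + A)/(2*A))
x(f(2, 6)*2)*√(4 + 13) = (3*(-1 - (-5)*2/3)/(2*((-⅓*2))))*√(4 + 13) = (3*(-1 - 5*(-⅔))/(2*(-⅔)))*√17 = ((3/2)*(-3/2)*(-1 + 10/3))*√17 = ((3/2)*(-3/2)*(7/3))*√17 = -21*√17/4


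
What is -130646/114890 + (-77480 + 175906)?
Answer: 5654016247/57445 ≈ 98425.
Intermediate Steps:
-130646/114890 + (-77480 + 175906) = -130646*1/114890 + 98426 = -65323/57445 + 98426 = 5654016247/57445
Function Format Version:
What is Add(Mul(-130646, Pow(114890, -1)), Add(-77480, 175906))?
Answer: Rational(5654016247, 57445) ≈ 98425.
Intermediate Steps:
Add(Mul(-130646, Pow(114890, -1)), Add(-77480, 175906)) = Add(Mul(-130646, Rational(1, 114890)), 98426) = Add(Rational(-65323, 57445), 98426) = Rational(5654016247, 57445)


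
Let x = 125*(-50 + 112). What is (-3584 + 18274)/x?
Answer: 1469/775 ≈ 1.8955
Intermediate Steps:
x = 7750 (x = 125*62 = 7750)
(-3584 + 18274)/x = (-3584 + 18274)/7750 = 14690*(1/7750) = 1469/775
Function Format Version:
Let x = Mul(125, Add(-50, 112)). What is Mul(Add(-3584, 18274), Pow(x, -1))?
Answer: Rational(1469, 775) ≈ 1.8955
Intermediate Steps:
x = 7750 (x = Mul(125, 62) = 7750)
Mul(Add(-3584, 18274), Pow(x, -1)) = Mul(Add(-3584, 18274), Pow(7750, -1)) = Mul(14690, Rational(1, 7750)) = Rational(1469, 775)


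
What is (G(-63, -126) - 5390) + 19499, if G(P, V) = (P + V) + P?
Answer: 13857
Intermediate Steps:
G(P, V) = V + 2*P
(G(-63, -126) - 5390) + 19499 = ((-126 + 2*(-63)) - 5390) + 19499 = ((-126 - 126) - 5390) + 19499 = (-252 - 5390) + 19499 = -5642 + 19499 = 13857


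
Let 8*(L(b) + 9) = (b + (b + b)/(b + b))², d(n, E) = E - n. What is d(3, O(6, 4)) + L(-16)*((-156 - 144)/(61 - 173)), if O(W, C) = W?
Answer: 12147/224 ≈ 54.228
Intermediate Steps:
L(b) = -9 + (1 + b)²/8 (L(b) = -9 + (b + (b + b)/(b + b))²/8 = -9 + (b + (2*b)/((2*b)))²/8 = -9 + (b + (2*b)*(1/(2*b)))²/8 = -9 + (b + 1)²/8 = -9 + (1 + b)²/8)
d(3, O(6, 4)) + L(-16)*((-156 - 144)/(61 - 173)) = (6 - 1*3) + (-9 + (1 - 16)²/8)*((-156 - 144)/(61 - 173)) = (6 - 3) + (-9 + (⅛)*(-15)²)*(-300/(-112)) = 3 + (-9 + (⅛)*225)*(-300*(-1/112)) = 3 + (-9 + 225/8)*(75/28) = 3 + (153/8)*(75/28) = 3 + 11475/224 = 12147/224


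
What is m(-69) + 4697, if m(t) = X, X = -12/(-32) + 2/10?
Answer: 187903/40 ≈ 4697.6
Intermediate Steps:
X = 23/40 (X = -12*(-1/32) + 2*(⅒) = 3/8 + ⅕ = 23/40 ≈ 0.57500)
m(t) = 23/40
m(-69) + 4697 = 23/40 + 4697 = 187903/40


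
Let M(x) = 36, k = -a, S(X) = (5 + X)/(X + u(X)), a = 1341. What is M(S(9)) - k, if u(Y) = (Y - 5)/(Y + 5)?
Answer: 1377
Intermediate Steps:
u(Y) = (-5 + Y)/(5 + Y)
S(X) = (5 + X)/(X + (-5 + X)/(5 + X))
k = -1341 (k = -1*1341 = -1341)
M(S(9)) - k = 36 - 1*(-1341) = 36 + 1341 = 1377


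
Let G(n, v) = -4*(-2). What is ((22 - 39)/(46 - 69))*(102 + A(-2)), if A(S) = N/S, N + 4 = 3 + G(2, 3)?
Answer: 3349/46 ≈ 72.804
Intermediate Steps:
G(n, v) = 8
N = 7 (N = -4 + (3 + 8) = -4 + 11 = 7)
A(S) = 7/S
((22 - 39)/(46 - 69))*(102 + A(-2)) = ((22 - 39)/(46 - 69))*(102 + 7/(-2)) = (-17/(-23))*(102 + 7*(-1/2)) = (-17*(-1/23))*(102 - 7/2) = (17/23)*(197/2) = 3349/46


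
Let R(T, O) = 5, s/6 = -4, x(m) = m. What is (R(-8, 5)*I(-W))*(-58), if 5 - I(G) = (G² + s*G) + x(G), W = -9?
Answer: -37990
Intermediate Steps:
s = -24 (s = 6*(-4) = -24)
I(G) = 5 - G² + 23*G (I(G) = 5 - ((G² - 24*G) + G) = 5 - (G² - 23*G) = 5 + (-G² + 23*G) = 5 - G² + 23*G)
(R(-8, 5)*I(-W))*(-58) = (5*(5 - (-1*(-9))² + 23*(-1*(-9))))*(-58) = (5*(5 - 1*9² + 23*9))*(-58) = (5*(5 - 1*81 + 207))*(-58) = (5*(5 - 81 + 207))*(-58) = (5*131)*(-58) = 655*(-58) = -37990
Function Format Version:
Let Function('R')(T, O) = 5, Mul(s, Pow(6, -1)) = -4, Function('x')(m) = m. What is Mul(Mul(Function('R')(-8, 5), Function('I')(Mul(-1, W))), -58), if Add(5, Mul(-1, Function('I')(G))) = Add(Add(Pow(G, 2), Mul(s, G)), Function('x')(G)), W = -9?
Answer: -37990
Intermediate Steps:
s = -24 (s = Mul(6, -4) = -24)
Function('I')(G) = Add(5, Mul(-1, Pow(G, 2)), Mul(23, G)) (Function('I')(G) = Add(5, Mul(-1, Add(Add(Pow(G, 2), Mul(-24, G)), G))) = Add(5, Mul(-1, Add(Pow(G, 2), Mul(-23, G)))) = Add(5, Add(Mul(-1, Pow(G, 2)), Mul(23, G))) = Add(5, Mul(-1, Pow(G, 2)), Mul(23, G)))
Mul(Mul(Function('R')(-8, 5), Function('I')(Mul(-1, W))), -58) = Mul(Mul(5, Add(5, Mul(-1, Pow(Mul(-1, -9), 2)), Mul(23, Mul(-1, -9)))), -58) = Mul(Mul(5, Add(5, Mul(-1, Pow(9, 2)), Mul(23, 9))), -58) = Mul(Mul(5, Add(5, Mul(-1, 81), 207)), -58) = Mul(Mul(5, Add(5, -81, 207)), -58) = Mul(Mul(5, 131), -58) = Mul(655, -58) = -37990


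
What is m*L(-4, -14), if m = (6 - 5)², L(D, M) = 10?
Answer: 10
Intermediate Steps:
m = 1 (m = 1² = 1)
m*L(-4, -14) = 1*10 = 10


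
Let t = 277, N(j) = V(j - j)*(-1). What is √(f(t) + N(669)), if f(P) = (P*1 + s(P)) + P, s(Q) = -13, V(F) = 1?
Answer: 6*√15 ≈ 23.238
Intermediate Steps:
N(j) = -1 (N(j) = 1*(-1) = -1)
f(P) = -13 + 2*P (f(P) = (P*1 - 13) + P = (P - 13) + P = (-13 + P) + P = -13 + 2*P)
√(f(t) + N(669)) = √((-13 + 2*277) - 1) = √((-13 + 554) - 1) = √(541 - 1) = √540 = 6*√15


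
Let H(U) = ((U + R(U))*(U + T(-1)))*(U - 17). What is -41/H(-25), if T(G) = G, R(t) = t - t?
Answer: 41/27300 ≈ 0.0015018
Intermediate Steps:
R(t) = 0
H(U) = U*(-1 + U)*(-17 + U) (H(U) = ((U + 0)*(U - 1))*(U - 17) = (U*(-1 + U))*(-17 + U) = U*(-1 + U)*(-17 + U))
-41/H(-25) = -41*(-1/(25*(17 + (-25)² - 18*(-25)))) = -41*(-1/(25*(17 + 625 + 450))) = -41/((-25*1092)) = -41/(-27300) = -41*(-1/27300) = 41/27300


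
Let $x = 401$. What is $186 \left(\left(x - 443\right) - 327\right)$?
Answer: $-68634$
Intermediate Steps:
$186 \left(\left(x - 443\right) - 327\right) = 186 \left(\left(401 - 443\right) - 327\right) = 186 \left(-42 - 327\right) = 186 \left(-369\right) = -68634$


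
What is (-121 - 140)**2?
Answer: 68121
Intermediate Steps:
(-121 - 140)**2 = (-261)**2 = 68121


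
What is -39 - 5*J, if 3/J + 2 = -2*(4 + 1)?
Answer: -151/4 ≈ -37.750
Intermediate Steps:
J = -¼ (J = 3/(-2 - 2*(4 + 1)) = 3/(-2 - 2*5) = 3/(-2 - 10) = 3/(-12) = 3*(-1/12) = -¼ ≈ -0.25000)
-39 - 5*J = -39 - 5*(-¼) = -39 + 5/4 = -151/4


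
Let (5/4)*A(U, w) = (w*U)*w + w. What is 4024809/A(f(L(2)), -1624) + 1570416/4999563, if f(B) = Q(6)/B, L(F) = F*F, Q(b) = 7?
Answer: 14399296849879/10251957233952 ≈ 1.4045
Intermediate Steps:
L(F) = F²
f(B) = 7/B
A(U, w) = 4*w/5 + 4*U*w²/5 (A(U, w) = 4*((w*U)*w + w)/5 = 4*((U*w)*w + w)/5 = 4*(U*w² + w)/5 = 4*(w + U*w²)/5 = 4*w/5 + 4*U*w²/5)
4024809/A(f(L(2)), -1624) + 1570416/4999563 = 4024809/(((⅘)*(-1624)*(1 + (7/(2²))*(-1624)))) + 1570416/4999563 = 4024809/(((⅘)*(-1624)*(1 + (7/4)*(-1624)))) + 1570416*(1/4999563) = 4024809/(((⅘)*(-1624)*(1 + (7*(¼))*(-1624)))) + 523472/1666521 = 4024809/(((⅘)*(-1624)*(1 + (7/4)*(-1624)))) + 523472/1666521 = 4024809/(((⅘)*(-1624)*(1 - 2842))) + 523472/1666521 = 4024809/(((⅘)*(-1624)*(-2841))) + 523472/1666521 = 4024809/(18455136/5) + 523472/1666521 = 4024809*(5/18455136) + 523472/1666521 = 6708015/6151712 + 523472/1666521 = 14399296849879/10251957233952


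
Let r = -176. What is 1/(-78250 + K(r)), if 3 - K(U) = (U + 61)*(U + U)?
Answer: -1/118727 ≈ -8.4227e-6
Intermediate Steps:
K(U) = 3 - 2*U*(61 + U) (K(U) = 3 - (U + 61)*(U + U) = 3 - (61 + U)*2*U = 3 - 2*U*(61 + U))
1/(-78250 + K(r)) = 1/(-78250 + (3 - 122*(-176) - 2*(-176)²)) = 1/(-78250 + (3 + 21472 - 2*30976)) = 1/(-78250 + (3 + 21472 - 61952)) = 1/(-78250 - 40477) = 1/(-118727) = -1/118727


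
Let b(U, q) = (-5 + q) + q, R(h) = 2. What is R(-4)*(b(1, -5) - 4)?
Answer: -38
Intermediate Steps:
b(U, q) = -5 + 2*q
R(-4)*(b(1, -5) - 4) = 2*((-5 + 2*(-5)) - 4) = 2*((-5 - 10) - 4) = 2*(-15 - 4) = 2*(-19) = -38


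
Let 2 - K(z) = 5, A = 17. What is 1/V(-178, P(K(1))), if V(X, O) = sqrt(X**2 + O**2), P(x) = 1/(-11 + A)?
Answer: 6*sqrt(73)/9125 ≈ 0.0056180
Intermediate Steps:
K(z) = -3 (K(z) = 2 - 1*5 = 2 - 5 = -3)
P(x) = 1/6 (P(x) = 1/(-11 + 17) = 1/6)
V(X, O) = sqrt(O**2 + X**2)
1/V(-178, P(K(1))) = 1/(sqrt((1/6)**2 + (-178)**2)) = 1/(sqrt(1/36 + 31684)) = 1/(sqrt(1140625/36)) = 1/(125*sqrt(73)/6) = 6*sqrt(73)/9125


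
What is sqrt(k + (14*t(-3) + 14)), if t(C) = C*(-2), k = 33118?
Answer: 8*sqrt(519) ≈ 182.25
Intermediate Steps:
t(C) = -2*C
sqrt(k + (14*t(-3) + 14)) = sqrt(33118 + (14*(-2*(-3)) + 14)) = sqrt(33118 + (14*6 + 14)) = sqrt(33118 + (84 + 14)) = sqrt(33118 + 98) = sqrt(33216) = 8*sqrt(519)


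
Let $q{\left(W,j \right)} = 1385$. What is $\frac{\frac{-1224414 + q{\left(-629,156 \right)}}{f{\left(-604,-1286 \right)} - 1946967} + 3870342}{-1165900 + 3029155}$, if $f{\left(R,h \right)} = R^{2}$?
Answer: $\frac{6123466688671}{2947950761505} \approx 2.0772$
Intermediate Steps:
$\frac{\frac{-1224414 + q{\left(-629,156 \right)}}{f{\left(-604,-1286 \right)} - 1946967} + 3870342}{-1165900 + 3029155} = \frac{\frac{-1224414 + 1385}{\left(-604\right)^{2} - 1946967} + 3870342}{-1165900 + 3029155} = \frac{- \frac{1223029}{364816 - 1946967} + 3870342}{1863255} = \left(- \frac{1223029}{-1582151} + 3870342\right) \frac{1}{1863255} = \left(\left(-1223029\right) \left(- \frac{1}{1582151}\right) + 3870342\right) \frac{1}{1863255} = \left(\frac{1223029}{1582151} + 3870342\right) \frac{1}{1863255} = \frac{6123466688671}{1582151} \cdot \frac{1}{1863255} = \frac{6123466688671}{2947950761505}$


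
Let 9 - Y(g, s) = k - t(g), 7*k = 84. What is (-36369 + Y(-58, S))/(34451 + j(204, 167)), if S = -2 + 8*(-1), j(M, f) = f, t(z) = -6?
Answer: -18189/17309 ≈ -1.0508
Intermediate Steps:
k = 12 (k = (⅐)*84 = 12)
S = -10 (S = -2 - 8 = -10)
Y(g, s) = -9 (Y(g, s) = 9 - (12 - 1*(-6)) = 9 - (12 + 6) = 9 - 1*18 = 9 - 18 = -9)
(-36369 + Y(-58, S))/(34451 + j(204, 167)) = (-36369 - 9)/(34451 + 167) = -36378/34618 = -36378*1/34618 = -18189/17309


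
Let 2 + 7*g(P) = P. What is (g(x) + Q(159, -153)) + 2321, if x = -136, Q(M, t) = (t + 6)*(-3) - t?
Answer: 20267/7 ≈ 2895.3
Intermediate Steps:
Q(M, t) = -18 - 4*t (Q(M, t) = (6 + t)*(-3) - t = (-18 - 3*t) - t = -18 - 4*t)
g(P) = -2/7 + P/7
(g(x) + Q(159, -153)) + 2321 = ((-2/7 + (1/7)*(-136)) + (-18 - 4*(-153))) + 2321 = ((-2/7 - 136/7) + (-18 + 612)) + 2321 = (-138/7 + 594) + 2321 = 4020/7 + 2321 = 20267/7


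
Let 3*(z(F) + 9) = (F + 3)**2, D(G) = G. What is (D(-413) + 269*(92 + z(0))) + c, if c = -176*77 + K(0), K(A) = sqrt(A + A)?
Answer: 9169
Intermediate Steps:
K(A) = sqrt(2)*sqrt(A) (K(A) = sqrt(2*A) = sqrt(2)*sqrt(A))
z(F) = -9 + (3 + F)**2/3 (z(F) = -9 + (F + 3)**2/3 = -9 + (3 + F)**2/3)
c = -13552 (c = -176*77 + sqrt(2)*sqrt(0) = -13552 + sqrt(2)*0 = -13552 + 0 = -13552)
(D(-413) + 269*(92 + z(0))) + c = (-413 + 269*(92 + (-9 + (3 + 0)**2/3))) - 13552 = (-413 + 269*(92 + (-9 + (1/3)*3**2))) - 13552 = (-413 + 269*(92 + (-9 + (1/3)*9))) - 13552 = (-413 + 269*(92 + (-9 + 3))) - 13552 = (-413 + 269*(92 - 6)) - 13552 = (-413 + 269*86) - 13552 = (-413 + 23134) - 13552 = 22721 - 13552 = 9169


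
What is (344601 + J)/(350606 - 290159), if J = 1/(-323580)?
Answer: 111505991579/19559440260 ≈ 5.7009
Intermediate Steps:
J = -1/323580 ≈ -3.0904e-6
(344601 + J)/(350606 - 290159) = (344601 - 1/323580)/(350606 - 290159) = (111505991579/323580)/60447 = (111505991579/323580)*(1/60447) = 111505991579/19559440260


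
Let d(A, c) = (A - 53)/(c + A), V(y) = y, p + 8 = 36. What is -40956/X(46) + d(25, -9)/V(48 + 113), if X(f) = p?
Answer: -941995/644 ≈ -1462.7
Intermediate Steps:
p = 28 (p = -8 + 36 = 28)
d(A, c) = (-53 + A)/(A + c)
X(f) = 28
-40956/X(46) + d(25, -9)/V(48 + 113) = -40956/28 + ((-53 + 25)/(25 - 9))/(48 + 113) = -40956*1/28 + (-28/16)/161 = -10239/7 + ((1/16)*(-28))*(1/161) = -10239/7 - 7/4*1/161 = -10239/7 - 1/92 = -941995/644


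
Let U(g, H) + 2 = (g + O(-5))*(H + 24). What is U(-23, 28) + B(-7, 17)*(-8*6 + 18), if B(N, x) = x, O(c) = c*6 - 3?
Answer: -3424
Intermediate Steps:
O(c) = -3 + 6*c (O(c) = 6*c - 3 = -3 + 6*c)
U(g, H) = -2 + (-33 + g)*(24 + H) (U(g, H) = -2 + (g + (-3 + 6*(-5)))*(H + 24) = -2 + (g + (-3 - 30))*(24 + H) = -2 + (g - 33)*(24 + H) = -2 + (-33 + g)*(24 + H))
U(-23, 28) + B(-7, 17)*(-8*6 + 18) = (-794 - 33*28 + 24*(-23) + 28*(-23)) + 17*(-8*6 + 18) = (-794 - 924 - 552 - 644) + 17*(-48 + 18) = -2914 + 17*(-30) = -2914 - 510 = -3424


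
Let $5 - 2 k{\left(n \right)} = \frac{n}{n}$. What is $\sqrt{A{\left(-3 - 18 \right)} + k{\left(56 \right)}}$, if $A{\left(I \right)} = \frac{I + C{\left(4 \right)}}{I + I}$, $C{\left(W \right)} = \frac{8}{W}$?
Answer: $\frac{\sqrt{4326}}{42} \approx 1.566$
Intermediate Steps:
$k{\left(n \right)} = 2$ ($k{\left(n \right)} = \frac{5}{2} - \frac{n \frac{1}{n}}{2} = \frac{5}{2} - \frac{1}{2} = 2$)
$A{\left(I \right)} = \frac{2 + I}{2 I}$ ($A{\left(I \right)} = \frac{I + \frac{8}{4}}{I + I} = \frac{I + 8 \cdot \frac{1}{4}}{2 I} = \left(I + 2\right) \frac{1}{2 I} = \left(2 + I\right) \frac{1}{2 I} = \frac{2 + I}{2 I}$)
$\sqrt{A{\left(-3 - 18 \right)} + k{\left(56 \right)}} = \sqrt{\frac{2 - 21}{2 \left(-3 - 18\right)} + 2} = \sqrt{\frac{2 - 21}{2 \left(-21\right)} + 2} = \sqrt{\frac{1}{2} \left(- \frac{1}{21}\right) \left(-19\right) + 2} = \sqrt{\frac{19}{42} + 2} = \sqrt{\frac{103}{42}} = \frac{\sqrt{4326}}{42}$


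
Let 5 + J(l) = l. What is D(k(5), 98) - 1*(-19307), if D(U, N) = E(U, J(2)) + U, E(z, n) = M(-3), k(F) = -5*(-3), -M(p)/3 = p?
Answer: 19331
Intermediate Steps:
M(p) = -3*p
J(l) = -5 + l
k(F) = 15
E(z, n) = 9 (E(z, n) = -3*(-3) = 9)
D(U, N) = 9 + U
D(k(5), 98) - 1*(-19307) = (9 + 15) - 1*(-19307) = 24 + 19307 = 19331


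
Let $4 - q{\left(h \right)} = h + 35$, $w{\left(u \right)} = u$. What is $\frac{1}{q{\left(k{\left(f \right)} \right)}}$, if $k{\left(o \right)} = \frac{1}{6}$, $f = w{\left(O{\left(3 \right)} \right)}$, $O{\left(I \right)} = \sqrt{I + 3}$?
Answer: $- \frac{6}{187} \approx -0.032086$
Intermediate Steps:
$O{\left(I \right)} = \sqrt{3 + I}$
$f = \sqrt{6}$ ($f = \sqrt{3 + 3} = \sqrt{6} \approx 2.4495$)
$k{\left(o \right)} = \frac{1}{6}$
$q{\left(h \right)} = -31 - h$ ($q{\left(h \right)} = 4 - \left(h + 35\right) = 4 - \left(35 + h\right) = -31 - h$)
$\frac{1}{q{\left(k{\left(f \right)} \right)}} = \frac{1}{-31 - \frac{1}{6}} = \frac{1}{- \frac{187}{6}} = - \frac{6}{187}$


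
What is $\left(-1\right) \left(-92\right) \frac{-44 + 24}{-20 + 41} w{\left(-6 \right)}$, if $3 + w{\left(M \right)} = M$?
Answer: $\frac{5520}{7} \approx 788.57$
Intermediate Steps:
$w{\left(M \right)} = -3 + M$
$\left(-1\right) \left(-92\right) \frac{-44 + 24}{-20 + 41} w{\left(-6 \right)} = \left(-1\right) \left(-92\right) \frac{-44 + 24}{-20 + 41} \left(-3 - 6\right) = 92 \left(- \frac{20}{21}\right) \left(-9\right) = \left(- \frac{1840}{21}\right) \left(-9\right) = \frac{5520}{7}$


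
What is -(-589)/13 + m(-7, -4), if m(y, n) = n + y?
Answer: 446/13 ≈ 34.308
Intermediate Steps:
-(-589)/13 + m(-7, -4) = -(-589)/13 + (-4 - 7) = -(-589)/13 - 11 = -31*(-19/13) - 11 = 589/13 - 11 = 446/13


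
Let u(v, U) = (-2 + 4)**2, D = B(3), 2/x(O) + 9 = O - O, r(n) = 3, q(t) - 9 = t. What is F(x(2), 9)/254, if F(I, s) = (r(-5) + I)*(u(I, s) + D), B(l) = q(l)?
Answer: 200/1143 ≈ 0.17498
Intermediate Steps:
q(t) = 9 + t
x(O) = -2/9 (x(O) = 2/(-9 + (O - O)) = 2/(-9 + 0) = 2/(-9) = 2*(-1/9) = -2/9)
B(l) = 9 + l
D = 12 (D = 9 + 3 = 12)
u(v, U) = 4 (u(v, U) = 2**2 = 4)
F(I, s) = 48 + 16*I (F(I, s) = (3 + I)*(4 + 12) = (3 + I)*16 = 48 + 16*I)
F(x(2), 9)/254 = (48 + 16*(-2/9))/254 = (48 - 32/9)*(1/254) = (400/9)*(1/254) = 200/1143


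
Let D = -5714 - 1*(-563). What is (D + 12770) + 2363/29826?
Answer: 227246657/29826 ≈ 7619.1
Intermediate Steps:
D = -5151 (D = -5714 + 563 = -5151)
(D + 12770) + 2363/29826 = (-5151 + 12770) + 2363/29826 = 7619 + 2363*(1/29826) = 7619 + 2363/29826 = 227246657/29826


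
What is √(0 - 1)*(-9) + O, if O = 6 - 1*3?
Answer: 3 - 9*I ≈ 3.0 - 9.0*I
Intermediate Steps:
O = 3 (O = 6 - 3 = 3)
√(0 - 1)*(-9) + O = √(0 - 1)*(-9) + 3 = √(-1)*(-9) + 3 = I*(-9) + 3 = -9*I + 3 = 3 - 9*I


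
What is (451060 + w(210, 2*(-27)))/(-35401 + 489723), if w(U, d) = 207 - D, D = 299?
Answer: 225484/227161 ≈ 0.99262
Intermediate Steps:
w(U, d) = -92 (w(U, d) = 207 - 1*299 = 207 - 299 = -92)
(451060 + w(210, 2*(-27)))/(-35401 + 489723) = (451060 - 92)/(-35401 + 489723) = 450968/454322 = 450968*(1/454322) = 225484/227161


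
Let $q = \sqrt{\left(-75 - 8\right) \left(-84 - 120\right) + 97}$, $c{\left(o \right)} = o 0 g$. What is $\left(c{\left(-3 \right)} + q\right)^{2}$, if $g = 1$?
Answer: $17029$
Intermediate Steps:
$c{\left(o \right)} = 0$ ($c{\left(o \right)} = o 0 \cdot 1 = 0 \cdot 1 = 0$)
$q = \sqrt{17029}$ ($q = \sqrt{\left(-83\right) \left(-204\right) + 97} = \sqrt{16932 + 97} = \sqrt{17029} \approx 130.5$)
$\left(c{\left(-3 \right)} + q\right)^{2} = \left(0 + \sqrt{17029}\right)^{2} = \left(\sqrt{17029}\right)^{2} = 17029$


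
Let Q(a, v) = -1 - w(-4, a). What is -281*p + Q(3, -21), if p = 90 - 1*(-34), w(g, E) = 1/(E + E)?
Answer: -209071/6 ≈ -34845.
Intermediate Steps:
w(g, E) = 1/(2*E)
Q(a, v) = -1 - 1/(2*a)
p = 124 (p = 90 + 34 = 124)
-281*p + Q(3, -21) = -281*124 + (-½ - 1*3)/3 = -34844 + (-½ - 3)/3 = -34844 + (⅓)*(-7/2) = -34844 - 7/6 = -209071/6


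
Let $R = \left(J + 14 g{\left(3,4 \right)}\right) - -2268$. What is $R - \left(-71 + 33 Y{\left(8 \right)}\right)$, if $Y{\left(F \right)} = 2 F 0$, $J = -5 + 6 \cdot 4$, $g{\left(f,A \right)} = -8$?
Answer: $2246$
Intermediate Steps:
$J = 19$ ($J = -5 + 24 = 19$)
$Y{\left(F \right)} = 0$
$R = 2175$ ($R = \left(19 + 14 \left(-8\right)\right) - -2268 = \left(19 - 112\right) + 2268 = -93 + 2268 = 2175$)
$R - \left(-71 + 33 Y{\left(8 \right)}\right) = 2175 + \left(\left(-33\right) 0 + 71\right) = 2175 + \left(0 + 71\right) = 2175 + 71 = 2246$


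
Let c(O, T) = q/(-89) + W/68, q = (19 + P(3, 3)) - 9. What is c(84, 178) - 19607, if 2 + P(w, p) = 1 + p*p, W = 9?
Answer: -118661987/6052 ≈ -19607.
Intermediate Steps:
P(w, p) = -1 + p**2 (P(w, p) = -2 + (1 + p*p) = -2 + (1 + p**2) = -1 + p**2)
q = 18 (q = (19 + (-1 + 3**2)) - 9 = (19 + (-1 + 9)) - 9 = (19 + 8) - 9 = 27 - 9 = 18)
c(O, T) = -423/6052 (c(O, T) = 18/(-89) + 9/68 = 18*(-1/89) + 9*(1/68) = -18/89 + 9/68 = -423/6052)
c(84, 178) - 19607 = -423/6052 - 19607 = -118661987/6052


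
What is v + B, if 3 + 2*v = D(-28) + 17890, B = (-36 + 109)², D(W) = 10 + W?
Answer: 28527/2 ≈ 14264.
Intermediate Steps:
B = 5329 (B = 73² = 5329)
v = 17869/2 (v = -3/2 + ((10 - 28) + 17890)/2 = -3/2 + (-18 + 17890)/2 = -3/2 + (½)*17872 = -3/2 + 8936 = 17869/2 ≈ 8934.5)
v + B = 17869/2 + 5329 = 28527/2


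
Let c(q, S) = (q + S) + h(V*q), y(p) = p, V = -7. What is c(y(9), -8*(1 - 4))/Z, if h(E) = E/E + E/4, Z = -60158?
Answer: -73/240632 ≈ -0.00030337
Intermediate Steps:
h(E) = 1 + E/4 (h(E) = 1 + E*(1/4) = 1 + E/4)
c(q, S) = 1 + S - 3*q/4 (c(q, S) = (q + S) + (1 + (-7*q)/4) = (S + q) + (1 - 7*q/4) = 1 + S - 3*q/4)
c(y(9), -8*(1 - 4))/Z = (1 - 8*(1 - 4) - 3/4*9)/(-60158) = (1 - 8*(-3) - 27/4)*(-1/60158) = (1 + 24 - 27/4)*(-1/60158) = (73/4)*(-1/60158) = -73/240632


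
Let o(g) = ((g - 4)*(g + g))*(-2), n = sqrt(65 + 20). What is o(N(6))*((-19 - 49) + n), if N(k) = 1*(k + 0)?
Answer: 3264 - 48*sqrt(85) ≈ 2821.5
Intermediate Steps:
N(k) = k (N(k) = 1*k = k)
n = sqrt(85) ≈ 9.2195
o(g) = -4*g*(-4 + g) (o(g) = ((-4 + g)*(2*g))*(-2) = (2*g*(-4 + g))*(-2) = -4*g*(-4 + g))
o(N(6))*((-19 - 49) + n) = (4*6*(4 - 1*6))*((-19 - 49) + sqrt(85)) = (4*6*(4 - 6))*(-68 + sqrt(85)) = (4*6*(-2))*(-68 + sqrt(85)) = -48*(-68 + sqrt(85)) = 3264 - 48*sqrt(85)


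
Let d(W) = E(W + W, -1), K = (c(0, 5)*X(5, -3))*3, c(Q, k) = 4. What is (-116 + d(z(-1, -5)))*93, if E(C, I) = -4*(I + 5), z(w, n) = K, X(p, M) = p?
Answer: -12276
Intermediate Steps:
K = 60 (K = (4*5)*3 = 20*3 = 60)
z(w, n) = 60
E(C, I) = -20 - 4*I (E(C, I) = -4*(5 + I) = -20 - 4*I)
d(W) = -16 (d(W) = -20 - 4*(-1) = -20 + 4 = -16)
(-116 + d(z(-1, -5)))*93 = (-116 - 16)*93 = -132*93 = -12276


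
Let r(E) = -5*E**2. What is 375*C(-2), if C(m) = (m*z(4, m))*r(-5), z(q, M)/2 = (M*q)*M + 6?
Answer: 4125000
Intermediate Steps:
z(q, M) = 12 + 2*q*M**2 (z(q, M) = 2*((M*q)*M + 6) = 2*(q*M**2 + 6) = 2*(6 + q*M**2) = 12 + 2*q*M**2)
C(m) = -125*m*(12 + 8*m**2) (C(m) = (m*(12 + 2*4*m**2))*(-5*(-5)**2) = (m*(12 + 8*m**2))*(-5*25) = (m*(12 + 8*m**2))*(-125) = -125*m*(12 + 8*m**2))
375*C(-2) = 375*(-1500*(-2) - 1000*(-2)**3) = 375*(3000 - 1000*(-8)) = 375*(3000 + 8000) = 375*11000 = 4125000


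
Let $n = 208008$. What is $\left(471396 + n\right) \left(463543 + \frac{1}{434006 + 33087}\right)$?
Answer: $\frac{13372998636042000}{42463} \approx 3.1493 \cdot 10^{11}$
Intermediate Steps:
$\left(471396 + n\right) \left(463543 + \frac{1}{434006 + 33087}\right) = \left(471396 + 208008\right) \left(463543 + \frac{1}{434006 + 33087}\right) = 679404 \left(463543 + \frac{1}{467093}\right) = 679404 \cdot \frac{216517690500}{467093} = \frac{13372998636042000}{42463}$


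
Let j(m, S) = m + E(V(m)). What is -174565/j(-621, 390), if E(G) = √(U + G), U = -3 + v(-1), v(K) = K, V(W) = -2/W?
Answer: 67319421165/239485543 + 523695*I*√171258/239485543 ≈ 281.1 + 0.90495*I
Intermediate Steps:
U = -4 (U = -3 - 1 = -4)
E(G) = √(-4 + G)
j(m, S) = m + √(-4 - 2/m)
-174565/j(-621, 390) = -174565/(-621 + √(-4 - 2/(-621))) = -174565/(-621 + √(-4 - 2*(-1/621))) = -174565/(-621 + √(-4 + 2/621)) = -174565/(-621 + √(-2482/621)) = -174565/(-621 + I*√171258/207)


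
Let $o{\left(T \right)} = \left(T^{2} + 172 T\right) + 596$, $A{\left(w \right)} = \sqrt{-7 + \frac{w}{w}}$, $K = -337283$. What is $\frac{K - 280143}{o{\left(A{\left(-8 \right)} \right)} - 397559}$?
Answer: $\frac{81699660598}{52528188155} + \frac{106197272 i \sqrt{6}}{157584564465} \approx 1.5553 + 0.0016507 i$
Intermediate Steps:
$A{\left(w \right)} = i \sqrt{6}$ ($A{\left(w \right)} = \sqrt{-7 + 1} = \sqrt{-6} = i \sqrt{6}$)
$o{\left(T \right)} = 596 + T^{2} + 172 T$
$\frac{K - 280143}{o{\left(A{\left(-8 \right)} \right)} - 397559} = \frac{-337283 - 280143}{\left(596 + \left(i \sqrt{6}\right)^{2} + 172 i \sqrt{6}\right) - 397559} = - \frac{617426}{\left(596 - 6 + 172 i \sqrt{6}\right) - 397559} = - \frac{617426}{\left(590 + 172 i \sqrt{6}\right) - 397559} = - \frac{617426}{-396969 + 172 i \sqrt{6}}$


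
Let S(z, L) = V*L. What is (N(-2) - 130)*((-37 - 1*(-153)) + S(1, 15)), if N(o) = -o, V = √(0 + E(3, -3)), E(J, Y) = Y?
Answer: -14848 - 1920*I*√3 ≈ -14848.0 - 3325.5*I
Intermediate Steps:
V = I*√3 (V = √(0 - 3) = √(-3) = I*√3 ≈ 1.732*I)
S(z, L) = I*L*√3 (S(z, L) = (I*√3)*L = I*L*√3)
(N(-2) - 130)*((-37 - 1*(-153)) + S(1, 15)) = (-1*(-2) - 130)*((-37 - 1*(-153)) + I*15*√3) = (2 - 130)*((-37 + 153) + 15*I*√3) = -128*(116 + 15*I*√3) = -14848 - 1920*I*√3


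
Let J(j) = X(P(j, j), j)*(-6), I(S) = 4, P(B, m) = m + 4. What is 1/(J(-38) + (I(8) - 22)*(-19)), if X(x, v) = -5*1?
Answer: 1/372 ≈ 0.0026882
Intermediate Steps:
P(B, m) = 4 + m
X(x, v) = -5
J(j) = 30 (J(j) = -5*(-6) = 30)
1/(J(-38) + (I(8) - 22)*(-19)) = 1/(30 + (4 - 22)*(-19)) = 1/(30 - 18*(-19)) = 1/(30 + 342) = 1/372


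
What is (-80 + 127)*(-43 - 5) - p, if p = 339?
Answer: -2595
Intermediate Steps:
(-80 + 127)*(-43 - 5) - p = (-80 + 127)*(-43 - 5) - 1*339 = 47*(-48) - 339 = -2256 - 339 = -2595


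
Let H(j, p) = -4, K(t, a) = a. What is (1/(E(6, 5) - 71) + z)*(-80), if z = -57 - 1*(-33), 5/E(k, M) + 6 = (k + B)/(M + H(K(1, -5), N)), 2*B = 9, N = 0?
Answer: 1208400/629 ≈ 1921.1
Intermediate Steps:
B = 9/2 (B = (1/2)*9 = 9/2 ≈ 4.5000)
E(k, M) = 5/(-6 + (9/2 + k)/(-4 + M)) (E(k, M) = 5/(-6 + (k + 9/2)/(M - 4)) = 5/(-6 + (9/2 + k)/(-4 + M)))
z = -24 (z = -57 + 33 = -24)
(1/(E(6, 5) - 71) + z)*(-80) = (1/(10*(-4 + 5)/(57 - 12*5 + 2*6) - 71) - 24)*(-80) = (1/(10*1/(57 - 60 + 12) - 71) - 24)*(-80) = (1/(10*1/9 - 71) - 24)*(-80) = (1/(10*(1/9)*1 - 71) - 24)*(-80) = (1/(10/9 - 71) - 24)*(-80) = (1/(-629/9) - 24)*(-80) = (-9/629 - 24)*(-80) = -15105/629*(-80) = 1208400/629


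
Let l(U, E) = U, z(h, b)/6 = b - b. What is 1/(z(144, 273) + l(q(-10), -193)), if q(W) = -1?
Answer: -1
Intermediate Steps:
z(h, b) = 0 (z(h, b) = 6*(b - b) = 6*0 = 0)
1/(z(144, 273) + l(q(-10), -193)) = 1/(0 - 1) = 1/(-1) = -1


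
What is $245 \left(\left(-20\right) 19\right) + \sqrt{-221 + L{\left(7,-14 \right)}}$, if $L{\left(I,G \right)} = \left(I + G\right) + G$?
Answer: $-93100 + 11 i \sqrt{2} \approx -93100.0 + 15.556 i$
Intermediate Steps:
$L{\left(I,G \right)} = I + 2 G$ ($L{\left(I,G \right)} = \left(G + I\right) + G = I + 2 G$)
$245 \left(\left(-20\right) 19\right) + \sqrt{-221 + L{\left(7,-14 \right)}} = 245 \left(\left(-20\right) 19\right) + \sqrt{-221 + \left(7 + 2 \left(-14\right)\right)} = 245 \left(-380\right) + \sqrt{-221 + \left(7 - 28\right)} = -93100 + \sqrt{-221 - 21} = -93100 + \sqrt{-242} = -93100 + 11 i \sqrt{2}$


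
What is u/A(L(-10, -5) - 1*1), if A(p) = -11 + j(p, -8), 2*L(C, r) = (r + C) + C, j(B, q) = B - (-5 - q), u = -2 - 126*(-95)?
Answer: -2176/5 ≈ -435.20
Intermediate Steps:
u = 11968 (u = -2 + 11970 = 11968)
j(B, q) = 5 + B + q (j(B, q) = B + (5 + q) = 5 + B + q)
L(C, r) = C + r/2 (L(C, r) = ((r + C) + C)/2 = ((C + r) + C)/2 = (r + 2*C)/2 = C + r/2)
A(p) = -14 + p (A(p) = -11 + (5 + p - 8) = -11 + (-3 + p) = -14 + p)
u/A(L(-10, -5) - 1*1) = 11968/(-14 + ((-10 + (½)*(-5)) - 1*1)) = 11968/(-14 + ((-10 - 5/2) - 1)) = 11968/(-14 + (-25/2 - 1)) = 11968/(-14 - 27/2) = 11968/(-55/2) = 11968*(-2/55) = -2176/5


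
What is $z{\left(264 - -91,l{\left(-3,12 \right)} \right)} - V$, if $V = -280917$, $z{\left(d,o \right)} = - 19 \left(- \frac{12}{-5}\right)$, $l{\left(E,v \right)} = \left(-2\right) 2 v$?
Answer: $\frac{1404357}{5} \approx 2.8087 \cdot 10^{5}$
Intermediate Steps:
$l{\left(E,v \right)} = - 4 v$
$z{\left(d,o \right)} = - \frac{228}{5}$ ($z{\left(d,o \right)} = - 19 \left(\left(-12\right) \left(- \frac{1}{5}\right)\right) = \left(-19\right) \frac{12}{5} = - \frac{228}{5}$)
$z{\left(264 - -91,l{\left(-3,12 \right)} \right)} - V = - \frac{228}{5} - -280917 = - \frac{228}{5} + 280917 = \frac{1404357}{5}$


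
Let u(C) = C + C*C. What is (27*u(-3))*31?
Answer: 5022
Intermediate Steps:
u(C) = C + C²
(27*u(-3))*31 = (27*(-3*(1 - 3)))*31 = (27*(-3*(-2)))*31 = (27*6)*31 = 162*31 = 5022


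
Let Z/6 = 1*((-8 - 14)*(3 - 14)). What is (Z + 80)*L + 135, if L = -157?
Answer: -240389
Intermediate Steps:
Z = 1452 (Z = 6*(1*((-8 - 14)*(3 - 14))) = 6*(1*(-22*(-11))) = 6*(1*242) = 6*242 = 1452)
(Z + 80)*L + 135 = (1452 + 80)*(-157) + 135 = 1532*(-157) + 135 = -240524 + 135 = -240389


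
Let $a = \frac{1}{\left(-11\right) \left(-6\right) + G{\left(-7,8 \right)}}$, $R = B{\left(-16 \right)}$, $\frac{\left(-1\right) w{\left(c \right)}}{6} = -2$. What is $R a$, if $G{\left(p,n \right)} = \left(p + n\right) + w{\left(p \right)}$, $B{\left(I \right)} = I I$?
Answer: $\frac{256}{79} \approx 3.2405$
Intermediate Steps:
$w{\left(c \right)} = 12$ ($w{\left(c \right)} = \left(-6\right) \left(-2\right) = 12$)
$B{\left(I \right)} = I^{2}$
$R = 256$ ($R = \left(-16\right)^{2} = 256$)
$G{\left(p,n \right)} = 12 + n + p$ ($G{\left(p,n \right)} = \left(p + n\right) + 12 = \left(n + p\right) + 12 = 12 + n + p$)
$a = \frac{1}{79}$ ($a = \frac{1}{\left(-11\right) \left(-6\right) + \left(12 + 8 - 7\right)} = \frac{1}{66 + 13} = \frac{1}{79} \approx 0.012658$)
$R a = 256 \cdot \frac{1}{79} = \frac{256}{79}$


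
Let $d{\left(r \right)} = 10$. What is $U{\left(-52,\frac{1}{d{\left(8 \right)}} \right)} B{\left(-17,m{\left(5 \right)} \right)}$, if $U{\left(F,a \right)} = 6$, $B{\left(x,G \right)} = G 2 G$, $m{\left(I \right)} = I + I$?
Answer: $1200$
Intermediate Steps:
$m{\left(I \right)} = 2 I$
$B{\left(x,G \right)} = 2 G^{2}$ ($B{\left(x,G \right)} = 2 G G = 2 G^{2}$)
$U{\left(-52,\frac{1}{d{\left(8 \right)}} \right)} B{\left(-17,m{\left(5 \right)} \right)} = 6 \cdot 2 \left(2 \cdot 5\right)^{2} = 6 \cdot 2 \cdot 10^{2} = 6 \cdot 2 \cdot 100 = 6 \cdot 200 = 1200$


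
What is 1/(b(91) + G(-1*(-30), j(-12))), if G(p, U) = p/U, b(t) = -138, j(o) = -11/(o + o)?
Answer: -11/798 ≈ -0.013784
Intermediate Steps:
j(o) = -11/(2*o) (j(o) = -11*1/(2*o) = -11/(2*o))
1/(b(91) + G(-1*(-30), j(-12))) = 1/(-138 + (-1*(-30))/((-11/2/(-12)))) = 1/(-138 + 30/((-11/2*(-1/12)))) = 1/(-138 + 30/(11/24)) = 1/(-138 + 30*(24/11)) = 1/(-138 + 720/11) = 1/(-798/11) = -11/798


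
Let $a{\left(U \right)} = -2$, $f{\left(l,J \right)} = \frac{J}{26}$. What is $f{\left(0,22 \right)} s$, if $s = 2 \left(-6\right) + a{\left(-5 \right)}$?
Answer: $- \frac{154}{13} \approx -11.846$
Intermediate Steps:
$f{\left(l,J \right)} = \frac{J}{26}$ ($f{\left(l,J \right)} = J \frac{1}{26} = \frac{J}{26}$)
$s = -14$ ($s = 2 \left(-6\right) - 2 = -12 - 2 = -14$)
$f{\left(0,22 \right)} s = \frac{1}{26} \cdot 22 \left(-14\right) = \frac{11}{13} \left(-14\right) = - \frac{154}{13}$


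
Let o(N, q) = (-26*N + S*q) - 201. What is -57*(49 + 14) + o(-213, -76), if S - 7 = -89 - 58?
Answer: 12386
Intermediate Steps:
S = -140 (S = 7 + (-89 - 58) = 7 - 147 = -140)
o(N, q) = -201 - 140*q - 26*N (o(N, q) = (-26*N - 140*q) - 201 = (-140*q - 26*N) - 201 = -201 - 140*q - 26*N)
-57*(49 + 14) + o(-213, -76) = -57*(49 + 14) + (-201 - 140*(-76) - 26*(-213)) = -57*63 + (-201 + 10640 + 5538) = -3591 + 15977 = 12386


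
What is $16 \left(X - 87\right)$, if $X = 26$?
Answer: $-976$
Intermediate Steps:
$16 \left(X - 87\right) = 16 \left(26 - 87\right) = 16 \left(-61\right) = -976$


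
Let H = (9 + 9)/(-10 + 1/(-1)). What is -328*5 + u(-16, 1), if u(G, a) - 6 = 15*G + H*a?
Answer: -20632/11 ≈ -1875.6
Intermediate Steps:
H = -18/11 (H = 18/(-10 + 1*(-1)) = 18/(-10 - 1) = 18/(-11) = 18*(-1/11) = -18/11 ≈ -1.6364)
u(G, a) = 6 + 15*G - 18*a/11 (u(G, a) = 6 + (15*G - 18*a/11) = 6 + 15*G - 18*a/11)
-328*5 + u(-16, 1) = -328*5 + (6 + 15*(-16) - 18/11*1) = -1640 + (6 - 240 - 18/11) = -1640 - 2592/11 = -20632/11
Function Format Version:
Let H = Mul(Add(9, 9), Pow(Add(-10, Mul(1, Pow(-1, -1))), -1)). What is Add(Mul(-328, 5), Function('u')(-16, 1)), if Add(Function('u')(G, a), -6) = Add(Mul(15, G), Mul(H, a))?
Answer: Rational(-20632, 11) ≈ -1875.6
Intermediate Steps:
H = Rational(-18, 11) (H = Mul(18, Pow(Add(-10, Mul(1, -1)), -1)) = Mul(18, Pow(Add(-10, -1), -1)) = Mul(18, Pow(-11, -1)) = Mul(18, Rational(-1, 11)) = Rational(-18, 11) ≈ -1.6364)
Function('u')(G, a) = Add(6, Mul(15, G), Mul(Rational(-18, 11), a)) (Function('u')(G, a) = Add(6, Add(Mul(15, G), Mul(Rational(-18, 11), a))) = Add(6, Mul(15, G), Mul(Rational(-18, 11), a)))
Add(Mul(-328, 5), Function('u')(-16, 1)) = Add(Mul(-328, 5), Add(6, Mul(15, -16), Mul(Rational(-18, 11), 1))) = Add(-1640, Add(6, -240, Rational(-18, 11))) = Add(-1640, Rational(-2592, 11)) = Rational(-20632, 11)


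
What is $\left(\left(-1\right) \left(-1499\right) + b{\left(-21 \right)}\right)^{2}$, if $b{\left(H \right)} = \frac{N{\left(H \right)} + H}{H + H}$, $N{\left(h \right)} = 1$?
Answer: $\frac{991557121}{441} \approx 2.2484 \cdot 10^{6}$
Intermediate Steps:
$b{\left(H \right)} = \frac{1 + H}{2 H}$ ($b{\left(H \right)} = \frac{1 + H}{H + H} = \frac{1 + H}{2 H}$)
$\left(\left(-1\right) \left(-1499\right) + b{\left(-21 \right)}\right)^{2} = \left(\left(-1\right) \left(-1499\right) + \frac{1 - 21}{2 \left(-21\right)}\right)^{2} = \left(1499 + \frac{1}{2} \left(- \frac{1}{21}\right) \left(-20\right)\right)^{2} = \left(1499 + \frac{10}{21}\right)^{2} = \left(\frac{31489}{21}\right)^{2} = \frac{991557121}{441}$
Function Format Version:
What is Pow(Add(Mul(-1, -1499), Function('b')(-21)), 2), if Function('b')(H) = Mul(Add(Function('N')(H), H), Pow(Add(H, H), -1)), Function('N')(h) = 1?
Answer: Rational(991557121, 441) ≈ 2.2484e+6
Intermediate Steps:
Function('b')(H) = Mul(Rational(1, 2), Pow(H, -1), Add(1, H)) (Function('b')(H) = Mul(Add(1, H), Pow(Add(H, H), -1)) = Mul(Add(1, H), Pow(Mul(2, H), -1)) = Mul(Add(1, H), Mul(Rational(1, 2), Pow(H, -1))) = Mul(Rational(1, 2), Pow(H, -1), Add(1, H)))
Pow(Add(Mul(-1, -1499), Function('b')(-21)), 2) = Pow(Add(Mul(-1, -1499), Mul(Rational(1, 2), Pow(-21, -1), Add(1, -21))), 2) = Pow(Add(1499, Mul(Rational(1, 2), Rational(-1, 21), -20)), 2) = Pow(Add(1499, Rational(10, 21)), 2) = Pow(Rational(31489, 21), 2) = Rational(991557121, 441)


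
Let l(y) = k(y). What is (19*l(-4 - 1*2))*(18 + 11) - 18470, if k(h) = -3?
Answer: -20123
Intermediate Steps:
l(y) = -3
(19*l(-4 - 1*2))*(18 + 11) - 18470 = (19*(-3))*(18 + 11) - 18470 = -57*29 - 18470 = -1653 - 18470 = -20123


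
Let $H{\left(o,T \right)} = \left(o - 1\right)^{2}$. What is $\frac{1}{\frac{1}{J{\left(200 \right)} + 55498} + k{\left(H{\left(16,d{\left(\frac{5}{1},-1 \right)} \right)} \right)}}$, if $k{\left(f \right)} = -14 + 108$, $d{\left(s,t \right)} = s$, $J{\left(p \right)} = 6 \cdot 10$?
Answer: $\frac{55558}{5222453} \approx 0.010638$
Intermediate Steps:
$J{\left(p \right)} = 60$
$H{\left(o,T \right)} = \left(-1 + o\right)^{2}$
$k{\left(f \right)} = 94$
$\frac{1}{\frac{1}{J{\left(200 \right)} + 55498} + k{\left(H{\left(16,d{\left(\frac{5}{1},-1 \right)} \right)} \right)}} = \frac{1}{\frac{1}{60 + 55498} + 94} = \frac{1}{\frac{1}{55558} + 94} = \frac{1}{\frac{5222453}{55558}} = \frac{55558}{5222453}$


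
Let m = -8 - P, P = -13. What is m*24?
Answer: 120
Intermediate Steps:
m = 5 (m = -8 - 1*(-13) = -8 + 13 = 5)
m*24 = 5*24 = 120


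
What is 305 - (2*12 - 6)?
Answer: 287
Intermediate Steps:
305 - (2*12 - 6) = 305 - (24 - 6) = 305 - 1*18 = 305 - 18 = 287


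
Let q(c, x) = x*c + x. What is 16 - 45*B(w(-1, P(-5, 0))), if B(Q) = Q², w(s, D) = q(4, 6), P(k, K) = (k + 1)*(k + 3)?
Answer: -40484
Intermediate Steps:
q(c, x) = x + c*x (q(c, x) = c*x + x = x + c*x)
P(k, K) = (1 + k)*(3 + k)
w(s, D) = 30 (w(s, D) = 6*(1 + 4) = 6*5 = 30)
16 - 45*B(w(-1, P(-5, 0))) = 16 - 45*30² = 16 - 45*900 = 16 - 40500 = -40484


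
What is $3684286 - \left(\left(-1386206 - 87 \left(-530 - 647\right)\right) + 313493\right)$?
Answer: $4654600$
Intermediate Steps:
$3684286 - \left(\left(-1386206 - 87 \left(-530 - 647\right)\right) + 313493\right) = 3684286 - \left(\left(-1386206 - -102399\right) + 313493\right) = 3684286 - \left(\left(-1386206 + 102399\right) + 313493\right) = 3684286 - \left(-1283807 + 313493\right) = 3684286 - -970314 = 3684286 + 970314 = 4654600$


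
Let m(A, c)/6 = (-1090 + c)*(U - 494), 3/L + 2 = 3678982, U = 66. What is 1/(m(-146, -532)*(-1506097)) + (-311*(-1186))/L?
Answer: 2837592731015265654120319/6273339809712 ≈ 4.5233e+11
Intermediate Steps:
L = 3/3678980 (L = 3/(-2 + 3678982) = 3/3678980 ≈ 8.1544e-7)
m(A, c) = 2799120 - 2568*c (m(A, c) = 6*((-1090 + c)*(66 - 494)) = 6*((-1090 + c)*(-428)) = 6*(466520 - 428*c) = 2799120 - 2568*c)
1/(m(-146, -532)*(-1506097)) + (-311*(-1186))/L = 1/((2799120 - 2568*(-532))*(-1506097)) + (-311*(-1186))/(3/3678980) = -1/1506097/(2799120 + 1366176) + 368846*(3678980/3) = -1/1506097/4165296 + 1356977057080/3 = (1/4165296)*(-1/1506097) + 1356977057080/3 = -1/6273339809712 + 1356977057080/3 = 2837592731015265654120319/6273339809712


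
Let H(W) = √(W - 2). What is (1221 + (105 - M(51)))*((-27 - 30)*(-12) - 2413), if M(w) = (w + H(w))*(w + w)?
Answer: 7936110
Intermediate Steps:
H(W) = √(-2 + W)
M(w) = 2*w*(w + √(-2 + w)) (M(w) = (w + √(-2 + w))*(w + w) = (w + √(-2 + w))*(2*w) = 2*w*(w + √(-2 + w)))
(1221 + (105 - M(51)))*((-27 - 30)*(-12) - 2413) = (1221 + (105 - 2*51*(51 + √(-2 + 51))))*((-27 - 30)*(-12) - 2413) = (1221 + (105 - 2*51*(51 + √49)))*(-57*(-12) - 2413) = (1221 + (105 - 2*51*(51 + 7)))*(684 - 2413) = (1221 + (105 - 2*51*58))*(-1729) = (1221 + (105 - 1*5916))*(-1729) = (1221 + (105 - 5916))*(-1729) = (1221 - 5811)*(-1729) = -4590*(-1729) = 7936110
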